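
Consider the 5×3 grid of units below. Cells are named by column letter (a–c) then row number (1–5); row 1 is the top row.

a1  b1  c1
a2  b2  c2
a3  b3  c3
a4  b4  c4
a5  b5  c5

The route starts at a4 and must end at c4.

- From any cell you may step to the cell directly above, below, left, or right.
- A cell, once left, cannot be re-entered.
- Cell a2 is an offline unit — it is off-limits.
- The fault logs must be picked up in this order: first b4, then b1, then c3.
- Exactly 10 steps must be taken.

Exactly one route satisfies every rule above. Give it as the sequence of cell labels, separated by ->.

The waypoints must appear in the order b4, b1, c3, with no cell reused.
Route from a4: down 1 to a5, right 1 to b5, up 4 to b1, right 1 to c1, down 3 to c4 — 10 moves in all.
Check: order respected (b4 at step 3, b1 at step 6, c3 at step 9); 10 moves as required.

a4 -> a5 -> b5 -> b4 -> b3 -> b2 -> b1 -> c1 -> c2 -> c3 -> c4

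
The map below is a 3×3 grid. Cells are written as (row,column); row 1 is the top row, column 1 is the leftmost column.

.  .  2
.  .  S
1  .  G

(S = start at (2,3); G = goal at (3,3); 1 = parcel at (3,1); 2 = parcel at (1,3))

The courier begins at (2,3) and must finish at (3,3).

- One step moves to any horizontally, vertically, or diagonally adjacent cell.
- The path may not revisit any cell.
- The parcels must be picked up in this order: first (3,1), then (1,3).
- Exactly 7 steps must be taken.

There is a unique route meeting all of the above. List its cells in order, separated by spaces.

(2,3) (3,2) (3,1) (2,1) (1,2) (1,3) (2,2) (3,3)

The waypoints must appear in the order (3,1), (1,3), with no cell reused.
Route from (2,3): down-left 1 to (3,2), left 1 to (3,1), up 1 to (2,1), up-right 1 to (1,2), right 1 to (1,3), down-left 1 to (2,2), down-right 1 to (3,3) — 7 moves in all.
Check: order respected (1 at step 2, 2 at step 5); 7 moves as required.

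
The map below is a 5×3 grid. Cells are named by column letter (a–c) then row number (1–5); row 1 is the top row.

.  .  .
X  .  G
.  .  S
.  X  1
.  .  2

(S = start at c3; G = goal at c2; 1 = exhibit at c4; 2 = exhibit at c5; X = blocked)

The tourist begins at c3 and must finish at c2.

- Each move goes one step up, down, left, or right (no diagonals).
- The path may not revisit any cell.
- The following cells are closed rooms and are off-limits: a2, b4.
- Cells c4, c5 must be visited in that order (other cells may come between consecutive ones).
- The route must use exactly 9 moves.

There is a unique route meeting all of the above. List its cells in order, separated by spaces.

c3 c4 c5 b5 a5 a4 a3 b3 b2 c2

The waypoints must appear in the order c4, c5, with no cell reused.
Route from c3: 2× down (reaching c5), 2× left (reaching a5), 2× up (reaching a3), right to b3, up to b2, right to c2 — 9 moves in all.
Check: order respected (1 at step 1, 2 at step 2); 9 moves as required.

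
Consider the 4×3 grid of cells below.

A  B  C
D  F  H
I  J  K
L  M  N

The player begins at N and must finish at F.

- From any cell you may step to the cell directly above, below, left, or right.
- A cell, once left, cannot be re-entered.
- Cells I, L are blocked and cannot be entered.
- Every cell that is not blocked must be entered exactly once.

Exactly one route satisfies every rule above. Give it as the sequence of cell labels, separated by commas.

N, M, J, K, H, C, B, A, D, F

Need to visit all 10 open cells exactly once, starting at N and ending at F.
Route from N: left to M, up to J, right to K, 2× up (reaching C), 2× left (reaching A), down to D, right to F — 9 moves in all.
Check: all 10 open cells covered.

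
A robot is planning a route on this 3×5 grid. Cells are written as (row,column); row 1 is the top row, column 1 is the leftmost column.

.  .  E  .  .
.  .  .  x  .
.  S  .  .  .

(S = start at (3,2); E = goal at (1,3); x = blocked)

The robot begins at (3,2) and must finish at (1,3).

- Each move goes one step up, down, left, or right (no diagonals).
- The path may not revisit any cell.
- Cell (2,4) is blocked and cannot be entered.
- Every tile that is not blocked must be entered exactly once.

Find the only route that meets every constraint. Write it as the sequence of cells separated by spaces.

(3,2) (3,1) (2,1) (1,1) (1,2) (2,2) (2,3) (3,3) (3,4) (3,5) (2,5) (1,5) (1,4) (1,3)

Need to visit all 14 open cells exactly once, starting at (3,2) and ending at (1,3).
Cell (3,1) has only two open neighbours ((2,1) and (3,2)), so the path must pass straight through it: one of those is the cell it's entered from and the other is where it exits.
Route from (3,2): left 1 to (3,1), up 2 to (1,1), right 1 to (1,2), down 1 to (2,2), right 1 to (2,3), down 1 to (3,3), right 2 to (3,5), up 2 to (1,5), left 2 to (1,3) — 13 moves in all.
Check: all 14 open cells covered.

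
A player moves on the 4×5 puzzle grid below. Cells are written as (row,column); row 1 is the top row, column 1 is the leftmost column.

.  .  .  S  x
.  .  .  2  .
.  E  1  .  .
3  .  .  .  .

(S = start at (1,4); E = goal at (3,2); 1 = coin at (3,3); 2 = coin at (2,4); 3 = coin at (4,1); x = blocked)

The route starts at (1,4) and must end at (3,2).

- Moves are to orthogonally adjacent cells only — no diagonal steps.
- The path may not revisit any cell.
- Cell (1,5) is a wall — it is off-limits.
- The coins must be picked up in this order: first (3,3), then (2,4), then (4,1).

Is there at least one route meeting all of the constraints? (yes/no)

One route that works: (1,4) → (1,3) → (2,3) → (3,3) → (3,4) → (2,4) → (2,5) → (3,5) → (4,5) → (4,4) → (4,3) → (4,2) → (4,1) → (3,1) → (3,2).

yes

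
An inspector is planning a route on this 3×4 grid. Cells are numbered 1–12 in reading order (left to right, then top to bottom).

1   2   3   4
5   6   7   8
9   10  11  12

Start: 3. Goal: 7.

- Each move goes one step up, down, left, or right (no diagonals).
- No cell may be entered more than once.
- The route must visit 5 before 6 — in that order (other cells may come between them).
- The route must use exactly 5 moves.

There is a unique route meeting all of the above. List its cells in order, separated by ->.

The waypoints must appear in the order 5, 6, with no cell reused.
Route from 3: 2× left (reaching 1), down to 5, 2× right (reaching 7) — 5 moves in all.
Check: order respected (5 at step 3, 6 at step 4); 5 moves as required.

3 -> 2 -> 1 -> 5 -> 6 -> 7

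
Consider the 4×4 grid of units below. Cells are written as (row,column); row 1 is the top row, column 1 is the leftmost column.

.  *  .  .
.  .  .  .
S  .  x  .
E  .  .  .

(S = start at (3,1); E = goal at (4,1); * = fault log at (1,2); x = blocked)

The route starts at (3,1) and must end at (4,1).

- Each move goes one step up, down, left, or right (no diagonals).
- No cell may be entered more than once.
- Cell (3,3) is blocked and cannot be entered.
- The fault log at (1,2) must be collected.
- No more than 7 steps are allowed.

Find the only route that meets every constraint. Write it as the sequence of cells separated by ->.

The 7-move cap with required stops at (1,2) leaves no slack for detours.
Route from (3,1): up 2 to (1,1), right 1 to (1,2), down 3 to (4,2), left 1 to (4,1) — 7 moves in all.
Check: all required cells visited; 7 ≤ 7 moves.

(3,1) -> (2,1) -> (1,1) -> (1,2) -> (2,2) -> (3,2) -> (4,2) -> (4,1)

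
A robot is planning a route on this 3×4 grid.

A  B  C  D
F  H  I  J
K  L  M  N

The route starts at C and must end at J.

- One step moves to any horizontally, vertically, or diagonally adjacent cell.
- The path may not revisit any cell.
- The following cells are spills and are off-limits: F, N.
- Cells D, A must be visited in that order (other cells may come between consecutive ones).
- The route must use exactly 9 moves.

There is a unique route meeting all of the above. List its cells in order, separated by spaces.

The waypoints must appear in the order D, A, with no cell reused.
Route from C: right to D, down-left to I, up-left to B, left to A, down-right to H, down-left to K, 2× right (reaching M), up-right to J — 9 moves in all.
Check: order respected (D at step 1, A at step 4); 9 moves as required.

C D I B A H K L M J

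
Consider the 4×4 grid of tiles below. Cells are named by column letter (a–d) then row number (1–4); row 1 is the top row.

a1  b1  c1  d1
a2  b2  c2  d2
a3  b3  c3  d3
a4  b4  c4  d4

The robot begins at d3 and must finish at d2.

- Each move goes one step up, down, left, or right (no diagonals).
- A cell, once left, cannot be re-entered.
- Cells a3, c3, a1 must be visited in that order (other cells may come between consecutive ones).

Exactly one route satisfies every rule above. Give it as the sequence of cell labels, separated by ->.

d3 -> d4 -> c4 -> b4 -> a4 -> a3 -> b3 -> c3 -> c2 -> b2 -> a2 -> a1 -> b1 -> c1 -> d1 -> d2

The waypoints must appear in the order a3, c3, a1, with no cell reused.
Route from d3: down to d4, 3× left (reaching a4), up to a3, 2× right (reaching c3), up to c2, 2× left (reaching a2), up to a1, 3× right (reaching d1), down to d2 — 15 moves in all.
Check: order respected (a3 at step 5, c3 at step 7, a1 at step 11).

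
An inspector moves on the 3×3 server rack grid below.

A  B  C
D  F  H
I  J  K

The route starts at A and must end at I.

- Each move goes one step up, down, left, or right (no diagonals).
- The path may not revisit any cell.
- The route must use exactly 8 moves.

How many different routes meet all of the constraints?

2

Need simple routes of exactly 8 moves from A to I (Manhattan distance 2, so 3 moves are spent on a detour and 3 undoing it).
Enumerating: A D F B C H K J I | A B C H K J F D I.
That gives 2 routes.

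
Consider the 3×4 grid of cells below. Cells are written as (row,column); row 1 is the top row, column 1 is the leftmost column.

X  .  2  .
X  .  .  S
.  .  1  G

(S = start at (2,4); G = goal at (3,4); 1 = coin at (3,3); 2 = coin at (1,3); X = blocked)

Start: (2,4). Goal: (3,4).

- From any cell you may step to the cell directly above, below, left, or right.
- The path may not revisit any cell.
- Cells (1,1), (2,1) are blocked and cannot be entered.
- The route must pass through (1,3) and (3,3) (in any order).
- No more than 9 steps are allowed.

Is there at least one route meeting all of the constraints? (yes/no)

yes

One route that works: (2,4) → (1,4) → (1,3) → (2,3) → (3,3) → (3,4).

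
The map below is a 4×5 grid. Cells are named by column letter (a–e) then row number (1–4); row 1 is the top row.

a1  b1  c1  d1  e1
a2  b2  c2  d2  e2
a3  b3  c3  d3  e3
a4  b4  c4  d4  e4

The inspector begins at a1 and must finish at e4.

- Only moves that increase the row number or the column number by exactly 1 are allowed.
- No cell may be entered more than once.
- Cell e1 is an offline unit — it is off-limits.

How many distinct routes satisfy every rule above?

A right/down-only route from a1 to e4 makes exactly 3 down-moves and 4 right-moves in some order.
With no other constraints that would be C(7,3) = 35 routes.
Subtract routes through each blocked cell (inclusion–exclusion for overlaps): − through e1: 1 → 34.
That gives 34 routes.

34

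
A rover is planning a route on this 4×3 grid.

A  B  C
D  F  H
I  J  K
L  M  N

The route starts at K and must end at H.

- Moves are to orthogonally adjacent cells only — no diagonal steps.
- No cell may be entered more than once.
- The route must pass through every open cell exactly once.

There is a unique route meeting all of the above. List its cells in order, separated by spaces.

Need to visit all 12 open cells exactly once, starting at K and ending at H.
Route from K: down 1 to N, left 2 to L, up 1 to I, right 1 to J, up 1 to F, left 1 to D, up 1 to A, right 2 to C, down 1 to H — 11 moves in all.
Check: all 12 open cells covered.

K N M L I J F D A B C H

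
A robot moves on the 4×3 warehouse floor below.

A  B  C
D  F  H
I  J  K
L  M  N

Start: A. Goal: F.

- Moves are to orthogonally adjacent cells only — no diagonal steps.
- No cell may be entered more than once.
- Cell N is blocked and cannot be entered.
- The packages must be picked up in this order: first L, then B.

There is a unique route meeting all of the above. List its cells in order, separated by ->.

A -> D -> I -> L -> M -> J -> K -> H -> C -> B -> F

The waypoints must appear in the order L, B, with no cell reused.
Route from A: down 3 to L, right 1 to M, up 1 to J, right 1 to K, up 2 to C, left 1 to B, down 1 to F — 10 moves in all.
Check: order respected (L at step 3, B at step 9).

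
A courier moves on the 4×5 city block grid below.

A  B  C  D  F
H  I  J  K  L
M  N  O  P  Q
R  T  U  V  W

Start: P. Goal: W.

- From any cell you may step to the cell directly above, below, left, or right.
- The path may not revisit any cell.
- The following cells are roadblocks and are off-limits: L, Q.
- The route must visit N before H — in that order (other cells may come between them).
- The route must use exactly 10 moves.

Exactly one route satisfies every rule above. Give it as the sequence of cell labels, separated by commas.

P, O, N, I, H, M, R, T, U, V, W

The waypoints must appear in the order N, H, with no cell reused.
Route from P: 2× left (reaching N), up to I, left to H, 2× down (reaching R), 4× right (reaching W) — 10 moves in all.
Check: order respected (N at step 2, H at step 4); 10 moves as required.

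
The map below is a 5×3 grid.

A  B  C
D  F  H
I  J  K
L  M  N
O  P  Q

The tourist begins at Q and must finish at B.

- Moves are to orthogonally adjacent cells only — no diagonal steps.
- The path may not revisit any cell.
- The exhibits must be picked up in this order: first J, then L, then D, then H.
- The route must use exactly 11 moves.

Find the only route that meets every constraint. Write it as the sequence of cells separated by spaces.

The waypoints must appear in the order J, L, D, H, with no cell reused.
Route from Q: 2× up (reaching K), left to J, down to M, left to L, 2× up (reaching D), 2× right (reaching H), up to C, left to B — 11 moves in all.
Check: order respected (J at step 3, L at step 5, D at step 7, H at step 9); 11 moves as required.

Q N K J M L I D F H C B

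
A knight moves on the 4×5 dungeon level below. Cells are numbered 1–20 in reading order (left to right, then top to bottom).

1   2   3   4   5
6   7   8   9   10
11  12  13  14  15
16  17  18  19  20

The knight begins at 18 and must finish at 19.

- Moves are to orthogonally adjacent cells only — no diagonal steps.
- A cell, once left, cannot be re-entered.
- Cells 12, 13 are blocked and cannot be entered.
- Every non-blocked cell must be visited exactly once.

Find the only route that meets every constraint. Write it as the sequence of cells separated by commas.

18, 17, 16, 11, 6, 1, 2, 7, 8, 3, 4, 5, 10, 9, 14, 15, 20, 19

Need to visit all 18 open cells exactly once, starting at 18 and ending at 19.
Cell 1 has only two open neighbours (6 and 2), so the path must pass straight through it: one of those is the cell it's entered from and the other is where it exits.
Route from 18: left 2 to 16, up 3 to 1, right 1 to 2, down 1 to 7, right 1 to 8, up 1 to 3, right 2 to 5, down 1 to 10, left 1 to 9, down 1 to 14, right 1 to 15, down 1 to 20, left 1 to 19 — 17 moves in all.
Check: all 18 open cells covered.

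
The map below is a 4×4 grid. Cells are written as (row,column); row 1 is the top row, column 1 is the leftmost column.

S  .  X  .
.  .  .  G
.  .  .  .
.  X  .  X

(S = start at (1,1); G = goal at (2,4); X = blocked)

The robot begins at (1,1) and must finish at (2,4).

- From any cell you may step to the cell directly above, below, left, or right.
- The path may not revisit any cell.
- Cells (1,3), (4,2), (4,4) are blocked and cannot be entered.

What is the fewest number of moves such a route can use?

The Manhattan distance from (1,1) to (2,4) is |1−2| + |1−4| = 4, so at least 4 moves are needed.
A route of 4 moves achieves this: (1,1) → (2,1) → (2,2) → (2,3) → (2,4).
Since 4 matches the lower bound, it is optimal.

4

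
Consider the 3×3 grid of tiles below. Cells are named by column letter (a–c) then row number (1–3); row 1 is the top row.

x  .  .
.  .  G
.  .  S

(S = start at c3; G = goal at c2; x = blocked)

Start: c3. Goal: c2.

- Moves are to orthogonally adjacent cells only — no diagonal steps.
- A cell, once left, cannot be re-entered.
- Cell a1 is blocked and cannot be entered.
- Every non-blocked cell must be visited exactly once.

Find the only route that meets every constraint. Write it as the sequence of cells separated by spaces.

c3 b3 a3 a2 b2 b1 c1 c2

Need to visit all 8 open cells exactly once, starting at c3 and ending at c2.
Route from c3: left 2 to a3, up 1 to a2, right 1 to b2, up 1 to b1, right 1 to c1, down 1 to c2 — 7 moves in all.
Check: all 8 open cells covered.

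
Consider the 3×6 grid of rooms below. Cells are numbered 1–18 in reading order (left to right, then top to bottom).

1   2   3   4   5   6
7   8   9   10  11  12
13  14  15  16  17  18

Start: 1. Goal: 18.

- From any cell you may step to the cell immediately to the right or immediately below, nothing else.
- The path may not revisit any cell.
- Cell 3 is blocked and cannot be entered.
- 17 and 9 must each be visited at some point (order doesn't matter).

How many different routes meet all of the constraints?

A right/down-only route from 1 to 18 makes exactly 2 down-moves and 5 right-moves in some order.
With no other constraints that would be C(7,2) = 21 routes.
A monotone route can only reach the required cells in the order 9, 17, so split there and multiply the segment counts (each segment already excludes blocked cells): 1→9: 2; 9→17: 3; 17→18: 1; product = 6.
That gives 6 routes.

6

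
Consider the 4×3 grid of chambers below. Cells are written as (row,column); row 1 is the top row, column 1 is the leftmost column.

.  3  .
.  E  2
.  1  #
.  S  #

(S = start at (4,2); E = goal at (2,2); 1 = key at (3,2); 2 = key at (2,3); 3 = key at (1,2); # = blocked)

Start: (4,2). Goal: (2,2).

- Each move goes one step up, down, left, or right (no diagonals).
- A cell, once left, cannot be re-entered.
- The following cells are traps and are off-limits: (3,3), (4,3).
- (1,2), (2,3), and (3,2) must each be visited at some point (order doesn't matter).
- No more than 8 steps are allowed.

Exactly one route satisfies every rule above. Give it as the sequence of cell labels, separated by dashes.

The budget equals the shortest possible length, so every move has to be on a shortest route through the required cells.
Route from (4,2): up 1 to (3,2), left 1 to (3,1), up 2 to (1,1), right 2 to (1,3), down 1 to (2,3), left 1 to (2,2) — 8 moves in all.
Check: all required cells visited; 8 ≤ 8 moves.

(4,2) - (3,2) - (3,1) - (2,1) - (1,1) - (1,2) - (1,3) - (2,3) - (2,2)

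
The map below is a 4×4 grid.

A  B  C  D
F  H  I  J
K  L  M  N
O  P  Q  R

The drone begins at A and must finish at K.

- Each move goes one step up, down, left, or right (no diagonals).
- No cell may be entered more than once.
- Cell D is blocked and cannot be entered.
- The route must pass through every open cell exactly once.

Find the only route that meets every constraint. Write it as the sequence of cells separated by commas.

Need to visit all 15 open cells exactly once, starting at A and ending at K.
Route from A: down to F, right to H, up to B, right to C, down to I, right to J, 2× down (reaching R), left to Q, up to M, left to L, down to P, left to O, up to K — 14 moves in all.
Check: all 15 open cells covered.

A, F, H, B, C, I, J, N, R, Q, M, L, P, O, K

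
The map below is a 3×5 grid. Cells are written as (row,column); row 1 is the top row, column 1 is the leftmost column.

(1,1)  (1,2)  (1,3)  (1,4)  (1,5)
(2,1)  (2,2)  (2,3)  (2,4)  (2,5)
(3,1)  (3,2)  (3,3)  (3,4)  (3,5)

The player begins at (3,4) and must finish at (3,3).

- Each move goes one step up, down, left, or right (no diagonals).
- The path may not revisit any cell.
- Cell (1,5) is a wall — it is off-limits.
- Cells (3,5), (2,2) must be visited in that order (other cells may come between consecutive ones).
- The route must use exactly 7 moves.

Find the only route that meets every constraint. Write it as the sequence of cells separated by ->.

The waypoints must appear in the order (3,5), (2,2), with no cell reused.
Route from (3,4): right 1 to (3,5), up 1 to (2,5), left 3 to (2,2), down 1 to (3,2), right 1 to (3,3) — 7 moves in all.
Check: order respected ((3,5) at step 1, (2,2) at step 5); 7 moves as required.

(3,4) -> (3,5) -> (2,5) -> (2,4) -> (2,3) -> (2,2) -> (3,2) -> (3,3)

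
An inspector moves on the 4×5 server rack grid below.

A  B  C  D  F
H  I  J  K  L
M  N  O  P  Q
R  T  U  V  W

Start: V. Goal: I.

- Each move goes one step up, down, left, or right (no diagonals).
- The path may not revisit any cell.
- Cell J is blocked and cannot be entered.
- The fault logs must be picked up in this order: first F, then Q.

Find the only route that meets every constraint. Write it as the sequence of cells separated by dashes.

The waypoints must appear in the order F, Q, with no cell reused.
Route from V: 3× left (reaching R), 3× up (reaching A), 4× right (reaching F), 2× down (reaching Q), 3× left (reaching N), up to I — 16 moves in all.
Check: order respected (F at step 10, Q at step 12).

V - U - T - R - M - H - A - B - C - D - F - L - Q - P - O - N - I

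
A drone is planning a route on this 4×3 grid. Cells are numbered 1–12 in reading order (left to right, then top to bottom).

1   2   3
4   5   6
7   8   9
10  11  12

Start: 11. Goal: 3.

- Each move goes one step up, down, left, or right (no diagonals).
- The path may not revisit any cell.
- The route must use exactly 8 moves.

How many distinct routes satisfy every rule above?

11

Need simple routes of exactly 8 moves from 11 to 3 (Manhattan distance 4, so 2 moves are spent on a detour and 2 undoing it).
Branch systematically from the start, pruning whenever the remaining move budget drops below the Manhattan distance to 3 or differs from it in parity. Grouping the completions by first move — via 8: 2; via 10: 4; via 12: 5 — and summing: 2 + 4 + 5 = 11.
That gives 11 routes.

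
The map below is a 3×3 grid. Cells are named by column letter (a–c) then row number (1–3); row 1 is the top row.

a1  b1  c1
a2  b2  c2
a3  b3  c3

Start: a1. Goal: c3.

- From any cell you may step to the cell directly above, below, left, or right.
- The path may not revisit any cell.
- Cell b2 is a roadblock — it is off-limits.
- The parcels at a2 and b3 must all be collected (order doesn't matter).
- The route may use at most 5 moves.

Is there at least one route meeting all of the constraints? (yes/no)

One route that works: a1 → a2 → a3 → b3 → c3.

yes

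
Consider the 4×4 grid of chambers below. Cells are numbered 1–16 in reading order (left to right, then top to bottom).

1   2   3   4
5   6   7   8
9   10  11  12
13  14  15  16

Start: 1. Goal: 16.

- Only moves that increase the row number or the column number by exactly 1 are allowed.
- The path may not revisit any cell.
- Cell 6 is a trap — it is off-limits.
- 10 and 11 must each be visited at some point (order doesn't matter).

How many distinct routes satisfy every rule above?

A right/down-only route from 1 to 16 makes exactly 3 down-moves and 3 right-moves in some order.
With no other constraints that would be C(6,3) = 20 routes.
A monotone route can only reach the required cells in the order 10, 11, so split there and multiply the segment counts (each segment already excludes blocked cells): 1→10: 1; 10→11: 1; 11→16: 2; product = 2.
That gives 2 routes.

2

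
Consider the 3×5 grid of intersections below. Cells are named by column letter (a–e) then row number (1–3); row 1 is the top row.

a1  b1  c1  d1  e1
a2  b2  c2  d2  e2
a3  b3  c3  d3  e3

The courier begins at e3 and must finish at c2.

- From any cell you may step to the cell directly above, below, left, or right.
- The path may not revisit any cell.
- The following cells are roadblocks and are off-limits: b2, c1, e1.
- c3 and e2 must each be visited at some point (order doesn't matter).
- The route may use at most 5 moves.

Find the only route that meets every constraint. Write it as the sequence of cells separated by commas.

e3, e2, d2, d3, c3, c2

The 5-move cap with required stops at c3, e2 leaves no slack for detours.
Route from e3: up to e2, left to d2, down to d3, left to c3, up to c2 — 5 moves in all.
Check: all required cells visited; 5 ≤ 5 moves.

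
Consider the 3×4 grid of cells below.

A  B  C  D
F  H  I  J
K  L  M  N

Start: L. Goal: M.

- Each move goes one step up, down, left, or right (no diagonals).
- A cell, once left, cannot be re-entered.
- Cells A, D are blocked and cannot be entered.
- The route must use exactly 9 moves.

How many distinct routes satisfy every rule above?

1

Need simple routes of exactly 9 moves from L to M (Manhattan distance 1, so 4 moves are spent on a detour and 4 undoing it).
Enumerating: L K F H B C I J N M.
That gives 1 route.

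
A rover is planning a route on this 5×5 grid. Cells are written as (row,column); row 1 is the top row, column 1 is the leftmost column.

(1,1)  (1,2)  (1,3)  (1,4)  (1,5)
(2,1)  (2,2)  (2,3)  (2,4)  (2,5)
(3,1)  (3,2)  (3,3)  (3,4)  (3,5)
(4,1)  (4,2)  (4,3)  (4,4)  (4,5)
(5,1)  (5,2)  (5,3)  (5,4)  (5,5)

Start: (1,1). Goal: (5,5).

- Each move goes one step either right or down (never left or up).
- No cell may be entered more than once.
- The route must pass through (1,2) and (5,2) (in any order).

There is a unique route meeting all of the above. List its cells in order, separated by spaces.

Moves only go right or down, so the column and row indices never decrease.
Route from (1,1): right to (1,2), 4× down (reaching (5,2)), 3× right (reaching (5,5)) — 8 moves in all.
Check: all required cells visited.

(1,1) (1,2) (2,2) (3,2) (4,2) (5,2) (5,3) (5,4) (5,5)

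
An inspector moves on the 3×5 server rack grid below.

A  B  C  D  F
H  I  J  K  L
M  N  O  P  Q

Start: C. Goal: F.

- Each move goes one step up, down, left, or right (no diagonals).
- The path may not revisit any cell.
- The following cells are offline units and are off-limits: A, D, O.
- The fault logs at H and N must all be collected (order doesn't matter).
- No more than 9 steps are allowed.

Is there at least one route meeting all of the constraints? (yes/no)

no

Even ignoring the no-revisit rule, getting from C to F, taking the cheapest ordering C → N → H → F needs at least 3 + 2 + 5 = 10 moves (Manhattan distance per leg), which exceeds the 9-move limit.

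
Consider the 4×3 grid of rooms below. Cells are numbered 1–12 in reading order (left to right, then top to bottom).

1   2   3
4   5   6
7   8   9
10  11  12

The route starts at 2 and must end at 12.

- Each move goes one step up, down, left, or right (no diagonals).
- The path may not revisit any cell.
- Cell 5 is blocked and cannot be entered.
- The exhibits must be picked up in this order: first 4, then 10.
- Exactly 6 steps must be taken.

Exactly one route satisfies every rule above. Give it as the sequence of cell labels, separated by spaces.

2 1 4 7 10 11 12

The waypoints must appear in the order 4, 10, with no cell reused.
Route from 2: left to 1, 3× down (reaching 10), 2× right (reaching 12) — 6 moves in all.
Check: order respected (4 at step 2, 10 at step 4); 6 moves as required.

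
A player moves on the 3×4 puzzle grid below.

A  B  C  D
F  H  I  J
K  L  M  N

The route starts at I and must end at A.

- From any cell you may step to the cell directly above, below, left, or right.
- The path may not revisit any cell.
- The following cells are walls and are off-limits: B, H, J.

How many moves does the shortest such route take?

The Manhattan distance from I to A is |2−1| + |3−1| = 3, so at least 3 moves are needed.
That bound ignores the blocked cells. Measuring each leg by the fewest moves that actually steer around them (I→A: 5) raises the lower bound to 5.
A route of 5 moves exists: I → M → L → K → F → A.
Since 5 matches that lower bound, it is optimal.

5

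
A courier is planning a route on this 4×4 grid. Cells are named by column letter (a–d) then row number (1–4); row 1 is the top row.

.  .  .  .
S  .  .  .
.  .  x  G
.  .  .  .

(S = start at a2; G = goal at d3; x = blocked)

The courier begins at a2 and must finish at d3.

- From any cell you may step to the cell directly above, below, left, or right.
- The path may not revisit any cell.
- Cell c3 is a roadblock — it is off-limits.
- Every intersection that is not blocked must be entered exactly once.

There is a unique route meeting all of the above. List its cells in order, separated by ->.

a2 -> a1 -> b1 -> c1 -> d1 -> d2 -> c2 -> b2 -> b3 -> a3 -> a4 -> b4 -> c4 -> d4 -> d3

Need to visit all 15 open cells exactly once, starting at a2 and ending at d3.
Cell a1 has only two open neighbours (a2 and b1), so the path must pass straight through it: one of those is the cell it's entered from and the other is where it exits.
Route from a2: up 1 to a1, right 3 to d1, down 1 to d2, left 2 to b2, down 1 to b3, left 1 to a3, down 1 to a4, right 3 to d4, up 1 to d3 — 14 moves in all.
Check: all 15 open cells covered.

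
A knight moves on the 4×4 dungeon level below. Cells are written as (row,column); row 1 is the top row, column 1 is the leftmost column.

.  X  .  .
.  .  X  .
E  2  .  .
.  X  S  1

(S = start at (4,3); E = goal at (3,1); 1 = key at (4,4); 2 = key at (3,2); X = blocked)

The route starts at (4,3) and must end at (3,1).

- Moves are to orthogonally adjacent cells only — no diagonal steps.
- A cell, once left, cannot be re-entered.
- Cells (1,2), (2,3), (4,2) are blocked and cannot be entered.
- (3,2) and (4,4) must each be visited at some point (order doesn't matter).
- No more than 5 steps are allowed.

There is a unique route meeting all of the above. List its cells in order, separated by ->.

(4,3) -> (4,4) -> (3,4) -> (3,3) -> (3,2) -> (3,1)

The 5-move cap with required stops at (3,2), (4,4) leaves no slack for detours.
Route from (4,3): right 1 to (4,4), up 1 to (3,4), left 3 to (3,1) — 5 moves in all.
Check: all required cells visited; 5 ≤ 5 moves.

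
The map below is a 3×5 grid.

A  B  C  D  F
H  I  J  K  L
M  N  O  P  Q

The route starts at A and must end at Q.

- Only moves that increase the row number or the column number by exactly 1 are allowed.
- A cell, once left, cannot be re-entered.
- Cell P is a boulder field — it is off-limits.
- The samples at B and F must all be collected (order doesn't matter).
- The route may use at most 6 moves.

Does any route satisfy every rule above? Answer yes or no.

yes

One route that works: A → B → C → D → F → L → Q.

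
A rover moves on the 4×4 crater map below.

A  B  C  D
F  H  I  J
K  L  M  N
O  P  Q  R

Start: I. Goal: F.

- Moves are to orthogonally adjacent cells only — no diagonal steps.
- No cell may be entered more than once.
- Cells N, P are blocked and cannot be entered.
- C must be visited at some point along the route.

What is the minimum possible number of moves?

Any route passes through C somewhere between I and F. Summing Manhattan distances along the two legs (I → C → F) gives a lower bound of 1 + 3 = 4 moves.
A route of 4 moves achieves this: I → C → B → H → F.
Since 4 matches the lower bound, it is optimal.

4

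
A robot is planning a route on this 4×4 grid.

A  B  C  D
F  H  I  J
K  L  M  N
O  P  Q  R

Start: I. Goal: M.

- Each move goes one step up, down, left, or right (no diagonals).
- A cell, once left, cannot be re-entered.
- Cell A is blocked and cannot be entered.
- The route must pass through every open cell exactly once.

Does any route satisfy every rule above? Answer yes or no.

no

Colour the cells like a checkerboard: each orthogonal step flips colour, so a Hamiltonian route alternates colours. Here there are 7 cells of one colour and 8 of the other, with start on the opposite colour to the goal — the counts and endpoints can't be arranged into an alternating sequence of length 15, so no Hamiltonian route exists.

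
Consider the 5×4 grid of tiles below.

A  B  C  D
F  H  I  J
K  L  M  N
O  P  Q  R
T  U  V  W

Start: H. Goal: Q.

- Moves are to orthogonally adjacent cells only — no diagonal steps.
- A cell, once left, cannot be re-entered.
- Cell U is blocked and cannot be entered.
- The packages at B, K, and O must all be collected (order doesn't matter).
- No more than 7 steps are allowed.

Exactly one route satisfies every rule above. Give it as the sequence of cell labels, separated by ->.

H -> B -> A -> F -> K -> O -> P -> Q

The budget equals the shortest possible length, so every move has to be on a shortest route through the required cells.
Route from H: up to B, left to A, 3× down (reaching O), 2× right (reaching Q) — 7 moves in all.
Check: all required cells visited; 7 ≤ 7 moves.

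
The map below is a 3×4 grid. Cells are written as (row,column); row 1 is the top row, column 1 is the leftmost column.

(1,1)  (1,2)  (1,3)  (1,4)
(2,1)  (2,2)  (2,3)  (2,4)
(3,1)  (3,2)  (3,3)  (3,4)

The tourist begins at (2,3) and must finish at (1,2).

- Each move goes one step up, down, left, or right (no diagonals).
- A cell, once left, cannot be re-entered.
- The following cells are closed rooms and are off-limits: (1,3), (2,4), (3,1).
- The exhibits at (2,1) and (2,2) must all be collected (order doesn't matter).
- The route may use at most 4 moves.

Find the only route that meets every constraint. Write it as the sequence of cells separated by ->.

(2,3) -> (2,2) -> (2,1) -> (1,1) -> (1,2)

The 4-move cap with required stops at (2,1), (2,2) leaves no slack for detours.
Route from (2,3): 2× left (reaching (2,1)), up to (1,1), right to (1,2) — 4 moves in all.
Check: all required cells visited; 4 ≤ 4 moves.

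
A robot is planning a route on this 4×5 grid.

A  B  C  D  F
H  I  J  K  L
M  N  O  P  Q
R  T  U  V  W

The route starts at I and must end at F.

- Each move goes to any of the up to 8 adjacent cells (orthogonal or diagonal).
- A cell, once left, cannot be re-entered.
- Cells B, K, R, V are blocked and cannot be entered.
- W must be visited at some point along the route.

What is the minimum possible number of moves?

Any route passes through W somewhere between I and F. Summing Chebyshev distances along the two legs (I → W → F) gives a lower bound of 3 + 3 = 6 moves.
A route of 6 moves achieves this: I → J → P → W → Q → L → F.
Since 6 matches the lower bound, it is optimal.

6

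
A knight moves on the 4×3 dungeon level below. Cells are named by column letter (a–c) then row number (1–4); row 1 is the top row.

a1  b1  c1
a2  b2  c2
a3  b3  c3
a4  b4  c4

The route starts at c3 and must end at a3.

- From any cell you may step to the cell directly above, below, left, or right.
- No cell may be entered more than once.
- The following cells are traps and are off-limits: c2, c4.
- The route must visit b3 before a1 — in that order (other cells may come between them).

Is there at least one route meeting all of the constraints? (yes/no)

yes

One route that works: c3 → b3 → b2 → b1 → a1 → a2 → a3.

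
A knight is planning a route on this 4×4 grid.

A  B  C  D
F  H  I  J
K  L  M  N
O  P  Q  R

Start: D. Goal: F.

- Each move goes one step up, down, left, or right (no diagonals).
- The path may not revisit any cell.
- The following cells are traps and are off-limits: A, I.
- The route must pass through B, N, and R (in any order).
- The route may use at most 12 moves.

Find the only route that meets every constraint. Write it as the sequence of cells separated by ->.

D -> C -> B -> H -> L -> M -> N -> R -> Q -> P -> O -> K -> F

The budget equals the shortest possible length, so every move has to be on a shortest route through the required cells.
Route from D: left 2 to B, down 2 to L, right 2 to N, down 1 to R, left 3 to O, up 2 to F — 12 moves in all.
Check: all required cells visited; 12 ≤ 12 moves.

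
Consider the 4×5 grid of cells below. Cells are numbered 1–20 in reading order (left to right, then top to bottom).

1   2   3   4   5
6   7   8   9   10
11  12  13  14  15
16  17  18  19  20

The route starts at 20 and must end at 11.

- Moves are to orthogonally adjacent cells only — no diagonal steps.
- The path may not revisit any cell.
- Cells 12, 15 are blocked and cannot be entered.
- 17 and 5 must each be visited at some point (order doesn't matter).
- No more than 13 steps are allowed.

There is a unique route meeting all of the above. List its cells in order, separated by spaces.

The budget equals the shortest possible length, so every move has to be on a shortest route through the required cells.
Route from 20: left 1 to 19, up 2 to 9, right 1 to 10, up 1 to 5, left 2 to 3, down 3 to 18, left 2 to 16, up 1 to 11 — 13 moves in all.
Check: all required cells visited; 13 ≤ 13 moves.

20 19 14 9 10 5 4 3 8 13 18 17 16 11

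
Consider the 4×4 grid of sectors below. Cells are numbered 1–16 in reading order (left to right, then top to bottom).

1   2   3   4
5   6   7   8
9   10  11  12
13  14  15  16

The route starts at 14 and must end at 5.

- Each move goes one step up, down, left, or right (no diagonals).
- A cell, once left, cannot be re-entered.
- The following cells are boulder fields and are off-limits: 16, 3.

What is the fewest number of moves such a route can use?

3

The Manhattan distance from 14 to 5 is |4−2| + |2−1| = 3, so at least 3 moves are needed.
A route of 3 moves achieves this: 14 → 10 → 6 → 5.
Since 3 matches the lower bound, it is optimal.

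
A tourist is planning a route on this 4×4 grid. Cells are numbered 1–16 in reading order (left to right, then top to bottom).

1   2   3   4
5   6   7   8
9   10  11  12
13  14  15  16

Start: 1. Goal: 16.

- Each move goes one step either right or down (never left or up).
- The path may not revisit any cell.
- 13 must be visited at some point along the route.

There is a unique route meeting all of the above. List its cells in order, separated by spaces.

Moves only go right or down, so the column and row indices never decrease.
Route from 1: 3× down (reaching 13), 3× right (reaching 16) — 6 moves in all.
Check: all required cells visited.

1 5 9 13 14 15 16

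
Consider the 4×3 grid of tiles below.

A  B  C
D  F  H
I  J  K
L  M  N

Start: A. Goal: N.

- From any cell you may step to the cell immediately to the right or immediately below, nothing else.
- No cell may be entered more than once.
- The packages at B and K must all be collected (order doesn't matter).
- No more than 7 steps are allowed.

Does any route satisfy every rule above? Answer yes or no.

yes

One route that works: A → B → F → J → K → N.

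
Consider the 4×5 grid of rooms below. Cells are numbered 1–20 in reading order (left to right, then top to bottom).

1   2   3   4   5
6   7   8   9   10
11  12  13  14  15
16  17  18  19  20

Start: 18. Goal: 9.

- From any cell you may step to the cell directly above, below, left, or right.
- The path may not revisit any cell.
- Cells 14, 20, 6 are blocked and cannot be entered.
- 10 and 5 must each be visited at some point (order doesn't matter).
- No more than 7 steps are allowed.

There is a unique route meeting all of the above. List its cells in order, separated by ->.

Any route must reach 10 and 5 and still end at 9 within 7 moves, so the order of the required stops is forced.
Route from 18: 3× up (reaching 3), 2× right (reaching 5), down to 10, left to 9 — 7 moves in all.
Check: all required cells visited; 7 ≤ 7 moves.

18 -> 13 -> 8 -> 3 -> 4 -> 5 -> 10 -> 9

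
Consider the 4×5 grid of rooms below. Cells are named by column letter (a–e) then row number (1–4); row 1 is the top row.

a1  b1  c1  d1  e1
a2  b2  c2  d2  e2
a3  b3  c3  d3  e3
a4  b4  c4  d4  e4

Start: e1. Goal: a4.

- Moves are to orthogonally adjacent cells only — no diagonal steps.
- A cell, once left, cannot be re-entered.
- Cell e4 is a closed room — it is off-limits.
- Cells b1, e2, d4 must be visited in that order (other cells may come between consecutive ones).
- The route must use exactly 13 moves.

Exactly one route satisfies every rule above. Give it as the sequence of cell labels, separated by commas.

e1, d1, c1, b1, b2, c2, d2, e2, e3, d3, d4, c4, b4, a4

The waypoints must appear in the order b1, e2, d4, with no cell reused.
Route from e1: left 3 to b1, down 1 to b2, right 3 to e2, down 1 to e3, left 1 to d3, down 1 to d4, left 3 to a4 — 13 moves in all.
Check: order respected (b1 at step 3, e2 at step 7, d4 at step 10); 13 moves as required.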